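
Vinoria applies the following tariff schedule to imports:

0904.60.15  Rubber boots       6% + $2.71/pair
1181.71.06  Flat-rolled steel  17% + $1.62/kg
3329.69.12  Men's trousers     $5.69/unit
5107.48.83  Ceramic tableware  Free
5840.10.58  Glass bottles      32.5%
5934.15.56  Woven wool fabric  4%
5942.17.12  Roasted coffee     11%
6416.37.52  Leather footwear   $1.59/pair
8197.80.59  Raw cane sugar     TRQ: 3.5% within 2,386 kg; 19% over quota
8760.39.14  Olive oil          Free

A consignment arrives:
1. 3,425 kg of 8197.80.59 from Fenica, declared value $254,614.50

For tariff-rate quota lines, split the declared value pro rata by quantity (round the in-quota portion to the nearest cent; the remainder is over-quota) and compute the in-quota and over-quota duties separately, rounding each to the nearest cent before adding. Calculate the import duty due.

$20,883.59

Line 1 (8197.80.59, Fenica, 3,425 kg, $254,614.50):
Code 8197.80.59 is under a tariff-rate quota (threshold 2,386 kg). In-quota: 2,386 kg at 3.5%; over-quota: 1,039 kg at 19%.
Pro-rata value split: in-quota = $254,614.50 × 2,386/3,425 = $177,375.24; over-quota = $254,614.50 − $177,375.24 = $77,239.26.
In-quota duty = $177,375.24 × 3.5% = $6,208.13. Over-quota duty = $77,239.26 × 19% = $14,675.46.
Line duty = $6,208.13 + $14,675.46 = $20,883.59.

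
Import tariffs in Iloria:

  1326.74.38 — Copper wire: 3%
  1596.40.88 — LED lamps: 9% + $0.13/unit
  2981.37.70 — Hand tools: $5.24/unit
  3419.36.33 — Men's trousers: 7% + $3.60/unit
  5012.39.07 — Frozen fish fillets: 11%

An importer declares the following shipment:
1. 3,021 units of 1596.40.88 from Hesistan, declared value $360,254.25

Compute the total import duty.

$32,815.61

Line 1 (1596.40.88, Hesistan, 3,021 units, $360,254.25):
Base rate for 1596.40.88 is 9% + $0.13/unit.
Duty = $360,254.25 × 9% + 3,021 × $0.13 = $32,815.61.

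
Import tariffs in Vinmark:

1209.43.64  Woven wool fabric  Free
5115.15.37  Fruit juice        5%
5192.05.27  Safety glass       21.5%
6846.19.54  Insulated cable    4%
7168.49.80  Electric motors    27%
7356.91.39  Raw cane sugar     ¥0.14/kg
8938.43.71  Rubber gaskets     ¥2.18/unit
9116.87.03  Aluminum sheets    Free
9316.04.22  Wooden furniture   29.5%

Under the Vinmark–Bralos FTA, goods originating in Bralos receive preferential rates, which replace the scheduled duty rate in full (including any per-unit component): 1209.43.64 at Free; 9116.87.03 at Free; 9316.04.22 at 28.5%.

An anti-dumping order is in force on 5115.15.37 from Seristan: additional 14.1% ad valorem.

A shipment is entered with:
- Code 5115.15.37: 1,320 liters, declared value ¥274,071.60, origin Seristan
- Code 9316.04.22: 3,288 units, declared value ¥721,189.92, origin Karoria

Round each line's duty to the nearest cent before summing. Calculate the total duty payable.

Line 1 (5115.15.37, Seristan, 1,320 liters, ¥274,071.60):
Base rate for 5115.15.37 is 5%.
Additional duty on 5115.15.37 from Seristan: +14.1%. Applied ad valorem rate: 5% + 14.1% = 19.1%.
Duty = ¥274,071.60 × 19.1% = ¥52,347.68.
Line 2 (9316.04.22, Karoria, 3,288 units, ¥721,189.92):
Base rate for 9316.04.22 is 29.5%.
9316.04.22 has an FTA preferential rate, but origin Karoria is not Bralos; base rate stands.
Duty = ¥721,189.92 × 29.5% = ¥212,751.03.
Total = ¥52,347.68 + ¥212,751.03 = ¥265,098.71.

¥265,098.71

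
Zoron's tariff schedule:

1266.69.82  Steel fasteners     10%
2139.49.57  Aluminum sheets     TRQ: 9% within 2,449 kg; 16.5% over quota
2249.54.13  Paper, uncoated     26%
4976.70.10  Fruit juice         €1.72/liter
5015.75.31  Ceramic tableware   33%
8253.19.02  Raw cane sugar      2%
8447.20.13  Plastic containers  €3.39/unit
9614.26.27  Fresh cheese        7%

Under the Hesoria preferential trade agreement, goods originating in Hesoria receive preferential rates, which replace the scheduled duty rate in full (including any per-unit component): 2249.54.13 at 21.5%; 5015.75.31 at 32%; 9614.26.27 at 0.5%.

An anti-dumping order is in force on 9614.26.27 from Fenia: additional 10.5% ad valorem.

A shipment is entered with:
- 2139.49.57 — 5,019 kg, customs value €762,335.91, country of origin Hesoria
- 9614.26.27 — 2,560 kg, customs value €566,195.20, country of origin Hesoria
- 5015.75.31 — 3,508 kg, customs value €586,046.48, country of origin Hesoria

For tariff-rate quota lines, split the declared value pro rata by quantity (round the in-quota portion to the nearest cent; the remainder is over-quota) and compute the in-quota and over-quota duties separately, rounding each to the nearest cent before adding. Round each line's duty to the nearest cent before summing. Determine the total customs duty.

€288,252.87

Line 1 (2139.49.57, Hesoria, 5,019 kg, €762,335.91):
Code 2139.49.57 is under a tariff-rate quota (threshold 2,449 kg). In-quota: 2,449 kg at 9%; over-quota: 2,570 kg at 16.5%.
Pro-rata value split: in-quota = €762,335.91 × 2,449/5,019 = €371,978.61; over-quota = €762,335.91 − €371,978.61 = €390,357.30.
In-quota duty = €371,978.61 × 9% = €33,478.07. Over-quota duty = €390,357.30 × 16.5% = €64,408.95.
Line duty = €33,478.07 + €64,408.95 = €97,887.02.
Line 2 (9614.26.27, Hesoria, 2,560 kg, €566,195.20):
Base rate for 9614.26.27 is 7%.
Origin Hesoria qualifies under the Zoron–Hesoria agreement and 9614.26.27 is covered: preferential rate 0.5% applies instead.
The additional-duty order on 9614.26.27 targets Fenia, not Hesoria; it does not apply.
Duty = €566,195.20 × 0.5% = €2,830.98.
Line 3 (5015.75.31, Hesoria, 3,508 kg, €586,046.48):
Base rate for 5015.75.31 is 33%.
Origin Hesoria qualifies under the Zoron–Hesoria agreement and 5015.75.31 is covered: preferential rate 32% applies instead.
Duty = €586,046.48 × 32% = €187,534.87.
Total = €97,887.02 + €2,830.98 + €187,534.87 = €288,252.87.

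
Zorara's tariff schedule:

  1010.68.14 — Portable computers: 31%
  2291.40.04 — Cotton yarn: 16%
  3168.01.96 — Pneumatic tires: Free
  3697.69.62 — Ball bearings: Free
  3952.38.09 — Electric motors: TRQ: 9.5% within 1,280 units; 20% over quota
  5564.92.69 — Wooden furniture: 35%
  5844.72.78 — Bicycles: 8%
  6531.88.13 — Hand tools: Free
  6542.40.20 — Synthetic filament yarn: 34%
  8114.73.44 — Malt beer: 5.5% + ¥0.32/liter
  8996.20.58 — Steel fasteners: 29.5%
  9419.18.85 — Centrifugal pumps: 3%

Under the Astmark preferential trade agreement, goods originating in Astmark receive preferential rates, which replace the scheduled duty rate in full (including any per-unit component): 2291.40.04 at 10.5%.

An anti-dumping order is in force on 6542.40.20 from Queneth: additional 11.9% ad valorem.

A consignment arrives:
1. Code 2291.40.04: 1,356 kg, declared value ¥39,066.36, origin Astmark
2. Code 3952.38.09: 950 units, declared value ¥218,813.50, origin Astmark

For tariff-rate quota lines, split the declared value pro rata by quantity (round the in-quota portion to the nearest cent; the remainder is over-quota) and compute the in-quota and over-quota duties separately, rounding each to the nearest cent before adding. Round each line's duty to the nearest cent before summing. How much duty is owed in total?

¥24,889.25

Line 1 (2291.40.04, Astmark, 1,356 kg, ¥39,066.36):
Base rate for 2291.40.04 is 16%.
Origin Astmark qualifies under the Zorara–Astmark agreement and 2291.40.04 is covered: preferential rate 10.5% applies instead.
Duty = ¥39,066.36 × 10.5% = ¥4,101.97.
Line 2 (3952.38.09, Astmark, 950 units, ¥218,813.50):
Code 3952.38.09 is under a tariff-rate quota (threshold 1,280 units). Quantity 950 units is within the quota, so the in-quota rate 9.5% applies to the full value.
Duty = ¥218,813.50 × 9.5% = ¥20,787.28.
Total = ¥4,101.97 + ¥20,787.28 = ¥24,889.25.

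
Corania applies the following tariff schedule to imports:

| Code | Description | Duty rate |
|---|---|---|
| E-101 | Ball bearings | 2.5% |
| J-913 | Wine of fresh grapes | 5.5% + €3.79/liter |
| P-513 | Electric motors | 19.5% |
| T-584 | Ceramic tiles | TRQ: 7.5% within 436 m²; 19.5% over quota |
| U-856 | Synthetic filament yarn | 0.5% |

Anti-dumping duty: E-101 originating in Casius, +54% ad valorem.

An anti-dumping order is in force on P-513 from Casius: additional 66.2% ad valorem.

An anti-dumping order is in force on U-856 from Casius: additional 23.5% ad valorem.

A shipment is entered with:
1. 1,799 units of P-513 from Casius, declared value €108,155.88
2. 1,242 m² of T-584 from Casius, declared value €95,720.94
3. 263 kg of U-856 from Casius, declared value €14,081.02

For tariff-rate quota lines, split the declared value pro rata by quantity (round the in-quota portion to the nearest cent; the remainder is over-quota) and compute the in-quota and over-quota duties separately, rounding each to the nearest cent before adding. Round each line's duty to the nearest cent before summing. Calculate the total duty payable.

Line 1 (P-513, Casius, 1,799 units, €108,155.88):
Base rate for P-513 is 19.5%.
Additional duty on P-513 from Casius: +66.2%. Applied ad valorem rate: 19.5% + 66.2% = 85.7%.
Duty = €108,155.88 × 85.7% = €92,689.59.
Line 2 (T-584, Casius, 1,242 m², €95,720.94):
Code T-584 is under a tariff-rate quota (threshold 436 m²). In-quota: 436 m² at 7.5%; over-quota: 806 m² at 19.5%.
Pro-rata value split: in-quota = €95,720.94 × 436/1,242 = €33,602.52; over-quota = €95,720.94 − €33,602.52 = €62,118.42.
In-quota duty = €33,602.52 × 7.5% = €2,520.19. Over-quota duty = €62,118.42 × 19.5% = €12,113.09.
Line duty = €2,520.19 + €12,113.09 = €14,633.28.
Line 3 (U-856, Casius, 263 kg, €14,081.02):
Base rate for U-856 is 0.5%.
Additional duty on U-856 from Casius: +23.5%. Applied ad valorem rate: 0.5% + 23.5% = 24%.
Duty = €14,081.02 × 24% = €3,379.44.
Total = €92,689.59 + €14,633.28 + €3,379.44 = €110,702.31.

€110,702.31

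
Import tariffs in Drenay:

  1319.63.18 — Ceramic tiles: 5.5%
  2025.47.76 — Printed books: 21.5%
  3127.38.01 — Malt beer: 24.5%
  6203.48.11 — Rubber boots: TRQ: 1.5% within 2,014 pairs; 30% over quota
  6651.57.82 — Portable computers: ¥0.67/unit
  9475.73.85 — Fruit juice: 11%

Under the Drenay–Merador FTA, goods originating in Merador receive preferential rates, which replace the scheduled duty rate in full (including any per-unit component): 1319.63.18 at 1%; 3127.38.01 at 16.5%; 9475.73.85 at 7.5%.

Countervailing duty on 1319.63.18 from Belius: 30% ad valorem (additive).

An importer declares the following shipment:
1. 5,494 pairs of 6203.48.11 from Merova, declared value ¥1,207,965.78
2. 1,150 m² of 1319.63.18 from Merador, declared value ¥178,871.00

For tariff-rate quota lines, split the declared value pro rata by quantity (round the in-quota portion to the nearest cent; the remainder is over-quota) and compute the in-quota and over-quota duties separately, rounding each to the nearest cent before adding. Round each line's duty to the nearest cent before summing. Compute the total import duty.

Line 1 (6203.48.11, Merova, 5,494 pairs, ¥1,207,965.78):
Code 6203.48.11 is under a tariff-rate quota (threshold 2,014 pairs). In-quota: 2,014 pairs at 1.5%; over-quota: 3,480 pairs at 30%.
Pro-rata value split: in-quota = ¥1,207,965.78 × 2,014/5,494 = ¥442,818.18; over-quota = ¥1,207,965.78 − ¥442,818.18 = ¥765,147.60.
In-quota duty = ¥442,818.18 × 1.5% = ¥6,642.27. Over-quota duty = ¥765,147.60 × 30% = ¥229,544.28.
Line duty = ¥6,642.27 + ¥229,544.28 = ¥236,186.55.
Line 2 (1319.63.18, Merador, 1,150 m², ¥178,871.00):
Base rate for 1319.63.18 is 5.5%.
Origin Merador qualifies under the Drenay–Merador agreement and 1319.63.18 is covered: preferential rate 1% applies instead.
The additional-duty order on 1319.63.18 targets Belius, not Merador; it does not apply.
Duty = ¥178,871.00 × 1% = ¥1,788.71.
Total = ¥236,186.55 + ¥1,788.71 = ¥237,975.26.

¥237,975.26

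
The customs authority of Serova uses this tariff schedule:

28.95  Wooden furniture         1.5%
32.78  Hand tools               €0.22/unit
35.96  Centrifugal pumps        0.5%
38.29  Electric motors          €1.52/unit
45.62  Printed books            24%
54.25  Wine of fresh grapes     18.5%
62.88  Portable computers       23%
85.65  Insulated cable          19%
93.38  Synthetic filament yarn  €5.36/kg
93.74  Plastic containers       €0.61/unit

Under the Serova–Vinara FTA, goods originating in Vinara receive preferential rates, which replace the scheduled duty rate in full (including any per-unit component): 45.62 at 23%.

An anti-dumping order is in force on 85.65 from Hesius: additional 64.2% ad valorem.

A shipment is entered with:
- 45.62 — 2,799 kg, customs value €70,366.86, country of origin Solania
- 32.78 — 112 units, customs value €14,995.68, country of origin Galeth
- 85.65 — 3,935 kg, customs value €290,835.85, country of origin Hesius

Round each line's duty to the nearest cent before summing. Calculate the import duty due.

Line 1 (45.62, Solania, 2,799 kg, €70,366.86):
Base rate for 45.62 is 24%.
45.62 has an FTA preferential rate, but origin Solania is not Vinara; base rate stands.
Duty = €70,366.86 × 24% = €16,888.05.
Line 2 (32.78, Galeth, 112 units, €14,995.68):
Base rate for 32.78 is €0.22/unit.
Duty = 112 × €0.22 = €24.64.
Line 3 (85.65, Hesius, 3,935 kg, €290,835.85):
Base rate for 85.65 is 19%.
Additional duty on 85.65 from Hesius: +64.2%. Applied ad valorem rate: 19% + 64.2% = 83.2%.
Duty = €290,835.85 × 83.2% = €241,975.43.
Total = €16,888.05 + €24.64 + €241,975.43 = €258,888.12.

€258,888.12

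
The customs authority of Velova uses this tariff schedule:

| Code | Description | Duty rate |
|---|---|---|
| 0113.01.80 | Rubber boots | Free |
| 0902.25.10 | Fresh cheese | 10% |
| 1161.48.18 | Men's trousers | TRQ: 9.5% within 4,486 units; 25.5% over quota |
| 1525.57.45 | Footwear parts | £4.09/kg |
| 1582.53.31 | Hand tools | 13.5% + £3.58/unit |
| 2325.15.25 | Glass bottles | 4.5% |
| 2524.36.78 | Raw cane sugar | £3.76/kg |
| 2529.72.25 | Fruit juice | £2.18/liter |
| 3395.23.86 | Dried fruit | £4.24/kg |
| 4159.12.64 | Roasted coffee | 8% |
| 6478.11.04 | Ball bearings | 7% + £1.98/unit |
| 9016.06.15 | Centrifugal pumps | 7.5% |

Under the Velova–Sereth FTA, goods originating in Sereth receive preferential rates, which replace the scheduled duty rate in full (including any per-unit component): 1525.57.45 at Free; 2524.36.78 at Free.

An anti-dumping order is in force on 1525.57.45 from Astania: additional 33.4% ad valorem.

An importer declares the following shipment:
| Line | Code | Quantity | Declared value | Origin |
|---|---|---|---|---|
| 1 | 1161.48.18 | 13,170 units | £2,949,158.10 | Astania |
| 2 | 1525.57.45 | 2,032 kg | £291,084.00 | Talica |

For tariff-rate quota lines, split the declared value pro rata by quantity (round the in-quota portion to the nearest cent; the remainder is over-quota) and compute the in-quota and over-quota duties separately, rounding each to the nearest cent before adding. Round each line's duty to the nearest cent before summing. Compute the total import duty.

Line 1 (1161.48.18, Astania, 13,170 units, £2,949,158.10):
Code 1161.48.18 is under a tariff-rate quota (threshold 4,486 units). In-quota: 4,486 units at 9.5%; over-quota: 8,684 units at 25.5%.
Pro-rata value split: in-quota = £2,949,158.10 × 4,486/13,170 = £1,004,549.98; over-quota = £2,949,158.10 − £1,004,549.98 = £1,944,608.12.
In-quota duty = £1,004,549.98 × 9.5% = £95,432.25. Over-quota duty = £1,944,608.12 × 25.5% = £495,875.07.
Line duty = £95,432.25 + £495,875.07 = £591,307.32.
Line 2 (1525.57.45, Talica, 2,032 kg, £291,084.00):
Base rate for 1525.57.45 is £4.09/kg.
1525.57.45 has an FTA preferential rate, but origin Talica is not Sereth; base rate stands.
The additional-duty order on 1525.57.45 targets Astania, not Talica; it does not apply.
Duty = 2,032 × £4.09 = £8,310.88.
Total = £591,307.32 + £8,310.88 = £599,618.20.

£599,618.20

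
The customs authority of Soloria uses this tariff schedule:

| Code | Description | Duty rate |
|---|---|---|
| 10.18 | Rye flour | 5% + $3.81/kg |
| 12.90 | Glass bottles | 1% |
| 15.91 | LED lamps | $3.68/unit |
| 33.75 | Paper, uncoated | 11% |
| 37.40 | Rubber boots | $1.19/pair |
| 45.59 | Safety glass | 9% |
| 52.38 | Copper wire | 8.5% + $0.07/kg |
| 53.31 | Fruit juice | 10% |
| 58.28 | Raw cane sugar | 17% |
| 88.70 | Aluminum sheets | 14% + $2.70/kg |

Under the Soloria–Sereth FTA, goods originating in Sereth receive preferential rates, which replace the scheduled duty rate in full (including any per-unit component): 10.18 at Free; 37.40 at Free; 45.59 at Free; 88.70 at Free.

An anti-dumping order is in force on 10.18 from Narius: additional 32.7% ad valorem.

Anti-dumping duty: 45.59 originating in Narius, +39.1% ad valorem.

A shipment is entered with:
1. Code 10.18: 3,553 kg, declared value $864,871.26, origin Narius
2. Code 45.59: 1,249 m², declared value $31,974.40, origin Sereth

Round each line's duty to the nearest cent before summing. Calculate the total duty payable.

Line 1 (10.18, Narius, 3,553 kg, $864,871.26):
Base rate for 10.18 is 5% + $3.81/kg.
10.18 has an FTA preferential rate, but origin Narius is not Sereth; base rate stands.
Additional duty on 10.18 from Narius: +32.7%. Applied ad valorem rate: 5% + 32.7% = 37.7%.
Duty = $864,871.26 × 37.7% + 3,553 × $3.81 = $339,593.40.
Line 2 (45.59, Sereth, 1,249 m², $31,974.40):
Base rate for 45.59 is 9%.
Origin Sereth qualifies under the Soloria–Sereth agreement and 45.59 is covered: preferential rate Free applies instead.
The additional-duty order on 45.59 targets Narius, not Sereth; it does not apply.
Duty = $31,974.40 × 0% = $0.00.
Total = $339,593.40 + $0.00 = $339,593.40.

$339,593.40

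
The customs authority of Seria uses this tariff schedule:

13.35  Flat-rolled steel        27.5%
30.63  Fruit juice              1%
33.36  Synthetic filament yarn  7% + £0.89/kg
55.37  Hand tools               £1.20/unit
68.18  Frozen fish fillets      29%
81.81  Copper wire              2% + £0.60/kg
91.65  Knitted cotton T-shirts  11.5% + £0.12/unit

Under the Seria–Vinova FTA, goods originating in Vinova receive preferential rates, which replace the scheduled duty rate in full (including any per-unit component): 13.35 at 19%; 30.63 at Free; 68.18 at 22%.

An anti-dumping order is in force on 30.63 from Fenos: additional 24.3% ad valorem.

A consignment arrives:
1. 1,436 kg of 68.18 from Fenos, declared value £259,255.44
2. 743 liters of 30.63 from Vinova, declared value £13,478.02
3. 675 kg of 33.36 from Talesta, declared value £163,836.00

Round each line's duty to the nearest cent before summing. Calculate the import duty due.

£87,253.35

Line 1 (68.18, Fenos, 1,436 kg, £259,255.44):
Base rate for 68.18 is 29%.
68.18 has an FTA preferential rate, but origin Fenos is not Vinova; base rate stands.
Duty = £259,255.44 × 29% = £75,184.08.
Line 2 (30.63, Vinova, 743 liters, £13,478.02):
Base rate for 30.63 is 1%.
Origin Vinova qualifies under the Seria–Vinova agreement and 30.63 is covered: preferential rate Free applies instead.
The additional-duty order on 30.63 targets Fenos, not Vinova; it does not apply.
Duty = £13,478.02 × 0% = £0.00.
Line 3 (33.36, Talesta, 675 kg, £163,836.00):
Base rate for 33.36 is 7% + £0.89/kg.
Duty = £163,836.00 × 7% + 675 × £0.89 = £12,069.27.
Total = £75,184.08 + £0.00 + £12,069.27 = £87,253.35.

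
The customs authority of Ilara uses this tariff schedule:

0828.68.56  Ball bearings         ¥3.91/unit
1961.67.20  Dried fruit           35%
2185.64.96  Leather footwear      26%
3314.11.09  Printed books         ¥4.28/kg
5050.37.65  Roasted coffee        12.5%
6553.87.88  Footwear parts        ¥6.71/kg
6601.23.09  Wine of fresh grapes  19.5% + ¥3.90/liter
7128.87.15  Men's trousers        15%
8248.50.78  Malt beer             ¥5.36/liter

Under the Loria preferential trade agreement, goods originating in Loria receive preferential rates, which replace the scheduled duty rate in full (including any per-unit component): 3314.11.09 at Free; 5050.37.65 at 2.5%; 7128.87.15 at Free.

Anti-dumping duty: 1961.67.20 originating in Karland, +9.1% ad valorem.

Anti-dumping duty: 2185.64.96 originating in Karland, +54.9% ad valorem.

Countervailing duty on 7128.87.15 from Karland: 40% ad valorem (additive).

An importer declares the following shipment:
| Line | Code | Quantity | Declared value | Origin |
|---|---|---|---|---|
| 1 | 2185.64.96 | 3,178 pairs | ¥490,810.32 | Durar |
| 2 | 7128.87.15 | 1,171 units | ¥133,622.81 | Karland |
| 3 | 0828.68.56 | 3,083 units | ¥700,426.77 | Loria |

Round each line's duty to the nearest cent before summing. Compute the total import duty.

¥213,157.76

Line 1 (2185.64.96, Durar, 3,178 pairs, ¥490,810.32):
Base rate for 2185.64.96 is 26%.
The additional-duty order on 2185.64.96 targets Karland, not Durar; it does not apply.
Duty = ¥490,810.32 × 26% = ¥127,610.68.
Line 2 (7128.87.15, Karland, 1,171 units, ¥133,622.81):
Base rate for 7128.87.15 is 15%.
7128.87.15 has an FTA preferential rate, but origin Karland is not Loria; base rate stands.
Additional duty on 7128.87.15 from Karland: +40%. Applied ad valorem rate: 15% + 40% = 55%.
Duty = ¥133,622.81 × 55% = ¥73,492.55.
Line 3 (0828.68.56, Loria, 3,083 units, ¥700,426.77):
Base rate for 0828.68.56 is ¥3.91/unit.
Origin Loria is the FTA partner but 0828.68.56 is not on the preference list; base rate stands.
Duty = 3,083 × ¥3.91 = ¥12,054.53.
Total = ¥127,610.68 + ¥73,492.55 + ¥12,054.53 = ¥213,157.76.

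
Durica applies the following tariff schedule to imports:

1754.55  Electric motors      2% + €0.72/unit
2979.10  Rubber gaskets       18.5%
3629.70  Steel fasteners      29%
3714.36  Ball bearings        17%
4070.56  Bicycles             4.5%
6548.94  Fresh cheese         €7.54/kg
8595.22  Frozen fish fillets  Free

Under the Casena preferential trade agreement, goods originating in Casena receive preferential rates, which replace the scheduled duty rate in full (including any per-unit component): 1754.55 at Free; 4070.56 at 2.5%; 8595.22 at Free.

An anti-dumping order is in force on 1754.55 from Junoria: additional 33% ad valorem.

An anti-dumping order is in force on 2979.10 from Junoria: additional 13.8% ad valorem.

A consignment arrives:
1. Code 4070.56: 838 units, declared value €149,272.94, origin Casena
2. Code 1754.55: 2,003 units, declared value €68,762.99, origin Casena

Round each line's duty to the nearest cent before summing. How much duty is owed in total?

Line 1 (4070.56, Casena, 838 units, €149,272.94):
Base rate for 4070.56 is 4.5%.
Origin Casena qualifies under the Durica–Casena agreement and 4070.56 is covered: preferential rate 2.5% applies instead.
Duty = €149,272.94 × 2.5% = €3,731.82.
Line 2 (1754.55, Casena, 2,003 units, €68,762.99):
Base rate for 1754.55 is 2% + €0.72/unit.
Origin Casena qualifies under the Durica–Casena agreement and 1754.55 is covered: preferential rate Free applies instead.
The additional-duty order on 1754.55 targets Junoria, not Casena; it does not apply.
Duty = €68,762.99 × 0% = €0.00.
Total = €3,731.82 + €0.00 = €3,731.82.

€3,731.82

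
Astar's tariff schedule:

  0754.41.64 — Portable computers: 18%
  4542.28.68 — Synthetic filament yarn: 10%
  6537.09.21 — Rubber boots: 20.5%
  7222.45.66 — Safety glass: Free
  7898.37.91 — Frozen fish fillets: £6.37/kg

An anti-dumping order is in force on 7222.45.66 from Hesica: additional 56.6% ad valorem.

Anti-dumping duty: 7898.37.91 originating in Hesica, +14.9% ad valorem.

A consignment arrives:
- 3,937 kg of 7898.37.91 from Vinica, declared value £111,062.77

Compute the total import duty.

Line 1 (7898.37.91, Vinica, 3,937 kg, £111,062.77):
Base rate for 7898.37.91 is £6.37/kg.
The additional-duty order on 7898.37.91 targets Hesica, not Vinica; it does not apply.
Duty = 3,937 × £6.37 = £25,078.69.

£25,078.69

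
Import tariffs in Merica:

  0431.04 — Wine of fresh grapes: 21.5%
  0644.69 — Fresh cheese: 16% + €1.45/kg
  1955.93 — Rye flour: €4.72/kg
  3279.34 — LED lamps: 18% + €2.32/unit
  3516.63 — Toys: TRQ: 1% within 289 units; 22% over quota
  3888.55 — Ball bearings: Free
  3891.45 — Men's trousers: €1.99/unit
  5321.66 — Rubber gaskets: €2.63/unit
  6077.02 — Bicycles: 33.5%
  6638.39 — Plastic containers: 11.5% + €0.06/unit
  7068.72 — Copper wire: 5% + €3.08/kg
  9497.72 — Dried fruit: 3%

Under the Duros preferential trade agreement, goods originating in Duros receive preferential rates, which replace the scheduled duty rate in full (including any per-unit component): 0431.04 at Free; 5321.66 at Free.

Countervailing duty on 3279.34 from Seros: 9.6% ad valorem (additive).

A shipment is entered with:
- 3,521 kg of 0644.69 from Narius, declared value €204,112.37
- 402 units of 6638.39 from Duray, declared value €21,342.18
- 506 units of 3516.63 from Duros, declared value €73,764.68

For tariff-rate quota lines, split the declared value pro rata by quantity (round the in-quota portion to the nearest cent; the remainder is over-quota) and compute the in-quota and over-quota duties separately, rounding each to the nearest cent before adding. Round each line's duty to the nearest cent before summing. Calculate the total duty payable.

Line 1 (0644.69, Narius, 3,521 kg, €204,112.37):
Base rate for 0644.69 is 16% + €1.45/kg.
Duty = €204,112.37 × 16% + 3,521 × €1.45 = €37,763.43.
Line 2 (6638.39, Duray, 402 units, €21,342.18):
Base rate for 6638.39 is 11.5% + €0.06/unit.
Duty = €21,342.18 × 11.5% + 402 × €0.06 = €2,478.47.
Line 3 (3516.63, Duros, 506 units, €73,764.68):
Code 3516.63 is under a tariff-rate quota (threshold 289 units). In-quota: 289 units at 1%; over-quota: 217 units at 22%.
Pro-rata value split: in-quota = €73,764.68 × 289/506 = €42,130.42; over-quota = €73,764.68 − €42,130.42 = €31,634.26.
In-quota duty = €42,130.42 × 1% = €421.30. Over-quota duty = €31,634.26 × 22% = €6,959.54.
Line duty = €421.30 + €6,959.54 = €7,380.84.
Total = €37,763.43 + €2,478.47 + €7,380.84 = €47,622.74.

€47,622.74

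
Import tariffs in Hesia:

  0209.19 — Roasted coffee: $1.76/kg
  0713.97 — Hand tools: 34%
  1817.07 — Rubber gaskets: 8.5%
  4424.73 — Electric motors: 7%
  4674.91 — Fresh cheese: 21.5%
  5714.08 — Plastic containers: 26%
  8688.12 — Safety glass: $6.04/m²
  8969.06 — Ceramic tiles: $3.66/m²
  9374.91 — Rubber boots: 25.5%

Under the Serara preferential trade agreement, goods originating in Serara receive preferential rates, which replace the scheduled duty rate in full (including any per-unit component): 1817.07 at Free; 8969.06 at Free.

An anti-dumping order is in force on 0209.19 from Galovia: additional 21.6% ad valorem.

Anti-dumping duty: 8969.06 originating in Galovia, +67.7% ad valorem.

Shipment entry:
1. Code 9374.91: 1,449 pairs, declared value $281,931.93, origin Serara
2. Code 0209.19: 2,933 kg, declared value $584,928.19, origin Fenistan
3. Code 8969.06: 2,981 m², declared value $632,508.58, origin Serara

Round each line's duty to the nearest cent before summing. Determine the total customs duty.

Line 1 (9374.91, Serara, 1,449 pairs, $281,931.93):
Base rate for 9374.91 is 25.5%.
Origin Serara is the FTA partner but 9374.91 is not on the preference list; base rate stands.
Duty = $281,931.93 × 25.5% = $71,892.64.
Line 2 (0209.19, Fenistan, 2,933 kg, $584,928.19):
Base rate for 0209.19 is $1.76/kg.
The additional-duty order on 0209.19 targets Galovia, not Fenistan; it does not apply.
Duty = 2,933 × $1.76 = $5,162.08.
Line 3 (8969.06, Serara, 2,981 m², $632,508.58):
Base rate for 8969.06 is $3.66/m².
Origin Serara qualifies under the Hesia–Serara agreement and 8969.06 is covered: preferential rate Free applies instead.
The additional-duty order on 8969.06 targets Galovia, not Serara; it does not apply.
Duty = $632,508.58 × 0% = $0.00.
Total = $71,892.64 + $5,162.08 + $0.00 = $77,054.72.

$77,054.72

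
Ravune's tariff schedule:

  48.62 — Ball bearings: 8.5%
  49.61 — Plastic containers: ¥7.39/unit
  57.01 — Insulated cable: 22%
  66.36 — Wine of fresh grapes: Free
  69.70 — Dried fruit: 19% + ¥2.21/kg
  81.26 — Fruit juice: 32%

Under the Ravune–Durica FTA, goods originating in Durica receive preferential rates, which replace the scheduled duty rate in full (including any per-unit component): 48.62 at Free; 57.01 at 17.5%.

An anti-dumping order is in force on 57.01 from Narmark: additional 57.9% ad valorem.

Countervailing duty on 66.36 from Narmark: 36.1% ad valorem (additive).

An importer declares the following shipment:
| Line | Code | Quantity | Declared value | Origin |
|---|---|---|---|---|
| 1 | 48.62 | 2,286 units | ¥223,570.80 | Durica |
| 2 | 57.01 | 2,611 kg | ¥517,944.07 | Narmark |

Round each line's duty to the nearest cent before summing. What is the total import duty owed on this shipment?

Line 1 (48.62, Durica, 2,286 units, ¥223,570.80):
Base rate for 48.62 is 8.5%.
Origin Durica qualifies under the Ravune–Durica agreement and 48.62 is covered: preferential rate Free applies instead.
Duty = ¥223,570.80 × 0% = ¥0.00.
Line 2 (57.01, Narmark, 2,611 kg, ¥517,944.07):
Base rate for 57.01 is 22%.
57.01 has an FTA preferential rate, but origin Narmark is not Durica; base rate stands.
Additional duty on 57.01 from Narmark: +57.9%. Applied ad valorem rate: 22% + 57.9% = 79.9%.
Duty = ¥517,944.07 × 79.9% = ¥413,837.31.
Total = ¥0.00 + ¥413,837.31 = ¥413,837.31.

¥413,837.31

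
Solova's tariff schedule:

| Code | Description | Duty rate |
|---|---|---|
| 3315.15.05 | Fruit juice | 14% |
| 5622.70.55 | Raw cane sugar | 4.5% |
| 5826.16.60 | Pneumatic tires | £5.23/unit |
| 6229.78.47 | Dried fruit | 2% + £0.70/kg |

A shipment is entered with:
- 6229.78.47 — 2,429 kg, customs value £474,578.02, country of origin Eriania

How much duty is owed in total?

Line 1 (6229.78.47, Eriania, 2,429 kg, £474,578.02):
Base rate for 6229.78.47 is 2% + £0.70/kg.
Duty = £474,578.02 × 2% + 2,429 × £0.70 = £11,191.86.

£11,191.86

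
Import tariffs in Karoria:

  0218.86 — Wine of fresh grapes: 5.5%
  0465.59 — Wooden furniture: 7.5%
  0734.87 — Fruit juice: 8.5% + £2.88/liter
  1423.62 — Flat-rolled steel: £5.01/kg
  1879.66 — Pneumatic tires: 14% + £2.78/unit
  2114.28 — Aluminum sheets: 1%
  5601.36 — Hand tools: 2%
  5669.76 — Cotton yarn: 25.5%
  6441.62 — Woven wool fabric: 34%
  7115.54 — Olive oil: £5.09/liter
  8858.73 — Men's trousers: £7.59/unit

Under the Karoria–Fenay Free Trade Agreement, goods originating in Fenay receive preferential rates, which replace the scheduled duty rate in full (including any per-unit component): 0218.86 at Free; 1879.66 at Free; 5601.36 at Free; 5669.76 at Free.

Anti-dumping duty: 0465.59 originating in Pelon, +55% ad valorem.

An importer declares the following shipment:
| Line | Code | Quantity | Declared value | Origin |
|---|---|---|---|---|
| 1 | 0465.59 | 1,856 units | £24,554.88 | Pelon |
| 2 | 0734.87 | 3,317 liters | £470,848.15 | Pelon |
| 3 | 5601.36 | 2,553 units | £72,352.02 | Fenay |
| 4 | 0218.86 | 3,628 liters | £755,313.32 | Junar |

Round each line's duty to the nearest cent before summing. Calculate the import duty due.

Line 1 (0465.59, Pelon, 1,856 units, £24,554.88):
Base rate for 0465.59 is 7.5%.
Additional duty on 0465.59 from Pelon: +55%. Applied ad valorem rate: 7.5% + 55% = 62.5%.
Duty = £24,554.88 × 62.5% = £15,346.80.
Line 2 (0734.87, Pelon, 3,317 liters, £470,848.15):
Base rate for 0734.87 is 8.5% + £2.88/liter.
Duty = £470,848.15 × 8.5% + 3,317 × £2.88 = £49,575.05.
Line 3 (5601.36, Fenay, 2,553 units, £72,352.02):
Base rate for 5601.36 is 2%.
Origin Fenay qualifies under the Karoria–Fenay agreement and 5601.36 is covered: preferential rate Free applies instead.
Duty = £72,352.02 × 0% = £0.00.
Line 4 (0218.86, Junar, 3,628 liters, £755,313.32):
Base rate for 0218.86 is 5.5%.
0218.86 has an FTA preferential rate, but origin Junar is not Fenay; base rate stands.
Duty = £755,313.32 × 5.5% = £41,542.23.
Total = £15,346.80 + £49,575.05 + £0.00 + £41,542.23 = £106,464.08.

£106,464.08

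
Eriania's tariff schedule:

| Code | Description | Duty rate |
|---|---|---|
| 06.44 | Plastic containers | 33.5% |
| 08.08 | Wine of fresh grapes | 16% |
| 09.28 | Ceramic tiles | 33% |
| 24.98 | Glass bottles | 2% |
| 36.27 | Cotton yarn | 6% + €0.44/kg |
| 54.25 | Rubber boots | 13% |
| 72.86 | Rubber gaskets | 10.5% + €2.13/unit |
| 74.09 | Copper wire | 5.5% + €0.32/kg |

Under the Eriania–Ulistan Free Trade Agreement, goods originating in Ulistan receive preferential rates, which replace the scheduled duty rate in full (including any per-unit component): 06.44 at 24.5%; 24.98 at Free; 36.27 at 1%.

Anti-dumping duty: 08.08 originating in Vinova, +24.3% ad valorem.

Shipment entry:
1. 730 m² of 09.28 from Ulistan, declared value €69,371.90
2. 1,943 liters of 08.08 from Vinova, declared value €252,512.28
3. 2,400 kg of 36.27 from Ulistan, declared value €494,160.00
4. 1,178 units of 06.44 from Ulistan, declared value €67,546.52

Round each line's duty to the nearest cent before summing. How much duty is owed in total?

€146,145.68

Line 1 (09.28, Ulistan, 730 m², €69,371.90):
Base rate for 09.28 is 33%.
Origin Ulistan is the FTA partner but 09.28 is not on the preference list; base rate stands.
Duty = €69,371.90 × 33% = €22,892.73.
Line 2 (08.08, Vinova, 1,943 liters, €252,512.28):
Base rate for 08.08 is 16%.
Additional duty on 08.08 from Vinova: +24.3%. Applied ad valorem rate: 16% + 24.3% = 40.3%.
Duty = €252,512.28 × 40.3% = €101,762.45.
Line 3 (36.27, Ulistan, 2,400 kg, €494,160.00):
Base rate for 36.27 is 6% + €0.44/kg.
Origin Ulistan qualifies under the Eriania–Ulistan agreement and 36.27 is covered: preferential rate 1% applies instead.
Duty = €494,160.00 × 1% = €4,941.60.
Line 4 (06.44, Ulistan, 1,178 units, €67,546.52):
Base rate for 06.44 is 33.5%.
Origin Ulistan qualifies under the Eriania–Ulistan agreement and 06.44 is covered: preferential rate 24.5% applies instead.
Duty = €67,546.52 × 24.5% = €16,548.90.
Total = €22,892.73 + €101,762.45 + €4,941.60 + €16,548.90 = €146,145.68.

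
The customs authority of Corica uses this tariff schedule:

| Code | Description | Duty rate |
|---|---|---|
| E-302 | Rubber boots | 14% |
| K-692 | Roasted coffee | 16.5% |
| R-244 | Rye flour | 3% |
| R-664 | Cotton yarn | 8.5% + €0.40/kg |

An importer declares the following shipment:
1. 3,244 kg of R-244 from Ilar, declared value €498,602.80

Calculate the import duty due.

€14,958.08

Line 1 (R-244, Ilar, 3,244 kg, €498,602.80):
Base rate for R-244 is 3%.
Duty = €498,602.80 × 3% = €14,958.08.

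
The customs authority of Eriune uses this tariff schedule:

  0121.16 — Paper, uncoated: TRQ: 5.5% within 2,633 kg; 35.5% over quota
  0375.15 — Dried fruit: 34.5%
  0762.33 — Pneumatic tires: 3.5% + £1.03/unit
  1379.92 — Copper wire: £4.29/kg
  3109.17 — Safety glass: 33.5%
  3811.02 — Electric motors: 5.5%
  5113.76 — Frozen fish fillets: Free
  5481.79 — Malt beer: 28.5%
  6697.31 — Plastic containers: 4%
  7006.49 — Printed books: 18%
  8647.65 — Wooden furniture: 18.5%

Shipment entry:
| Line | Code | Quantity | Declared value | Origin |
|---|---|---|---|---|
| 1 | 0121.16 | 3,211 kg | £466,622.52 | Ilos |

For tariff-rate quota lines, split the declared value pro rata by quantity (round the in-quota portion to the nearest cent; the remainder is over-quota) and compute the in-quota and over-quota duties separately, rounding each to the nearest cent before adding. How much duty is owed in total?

Line 1 (0121.16, Ilos, 3,211 kg, £466,622.52):
Code 0121.16 is under a tariff-rate quota (threshold 2,633 kg). In-quota: 2,633 kg at 5.5%; over-quota: 578 kg at 35.5%.
Pro-rata value split: in-quota = £466,622.52 × 2,633/3,211 = £382,627.56; over-quota = £466,622.52 − £382,627.56 = £83,994.96.
In-quota duty = £382,627.56 × 5.5% = £21,044.52. Over-quota duty = £83,994.96 × 35.5% = £29,818.21.
Line duty = £21,044.52 + £29,818.21 = £50,862.73.

£50,862.73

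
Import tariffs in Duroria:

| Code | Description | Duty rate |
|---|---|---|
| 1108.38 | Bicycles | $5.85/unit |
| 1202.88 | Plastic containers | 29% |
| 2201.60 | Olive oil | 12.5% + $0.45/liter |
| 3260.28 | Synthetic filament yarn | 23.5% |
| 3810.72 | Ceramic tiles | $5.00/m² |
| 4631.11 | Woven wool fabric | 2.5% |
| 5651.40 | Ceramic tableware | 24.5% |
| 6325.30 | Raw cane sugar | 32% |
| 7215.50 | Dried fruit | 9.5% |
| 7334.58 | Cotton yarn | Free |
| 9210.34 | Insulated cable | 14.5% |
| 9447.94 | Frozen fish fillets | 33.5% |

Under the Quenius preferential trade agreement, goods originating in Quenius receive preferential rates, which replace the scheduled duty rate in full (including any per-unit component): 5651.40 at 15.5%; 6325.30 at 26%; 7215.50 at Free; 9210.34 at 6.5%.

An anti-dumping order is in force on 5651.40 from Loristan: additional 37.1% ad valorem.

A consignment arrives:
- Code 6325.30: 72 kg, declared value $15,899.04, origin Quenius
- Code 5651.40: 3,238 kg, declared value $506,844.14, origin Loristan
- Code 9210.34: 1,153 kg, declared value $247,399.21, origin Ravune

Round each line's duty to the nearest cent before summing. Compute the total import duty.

Line 1 (6325.30, Quenius, 72 kg, $15,899.04):
Base rate for 6325.30 is 32%.
Origin Quenius qualifies under the Duroria–Quenius agreement and 6325.30 is covered: preferential rate 26% applies instead.
Duty = $15,899.04 × 26% = $4,133.75.
Line 2 (5651.40, Loristan, 3,238 kg, $506,844.14):
Base rate for 5651.40 is 24.5%.
5651.40 has an FTA preferential rate, but origin Loristan is not Quenius; base rate stands.
Additional duty on 5651.40 from Loristan: +37.1%. Applied ad valorem rate: 24.5% + 37.1% = 61.6%.
Duty = $506,844.14 × 61.6% = $312,215.99.
Line 3 (9210.34, Ravune, 1,153 kg, $247,399.21):
Base rate for 9210.34 is 14.5%.
9210.34 has an FTA preferential rate, but origin Ravune is not Quenius; base rate stands.
Duty = $247,399.21 × 14.5% = $35,872.89.
Total = $4,133.75 + $312,215.99 + $35,872.89 = $352,222.63.

$352,222.63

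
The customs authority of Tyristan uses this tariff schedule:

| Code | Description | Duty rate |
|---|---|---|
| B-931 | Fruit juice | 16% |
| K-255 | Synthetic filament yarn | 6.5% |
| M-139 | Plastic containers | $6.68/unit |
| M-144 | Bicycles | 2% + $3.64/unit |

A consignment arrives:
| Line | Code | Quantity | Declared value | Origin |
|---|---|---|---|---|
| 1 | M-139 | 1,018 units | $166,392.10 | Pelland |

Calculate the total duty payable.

$6,800.24

Line 1 (M-139, Pelland, 1,018 units, $166,392.10):
Base rate for M-139 is $6.68/unit.
Duty = 1,018 × $6.68 = $6,800.24.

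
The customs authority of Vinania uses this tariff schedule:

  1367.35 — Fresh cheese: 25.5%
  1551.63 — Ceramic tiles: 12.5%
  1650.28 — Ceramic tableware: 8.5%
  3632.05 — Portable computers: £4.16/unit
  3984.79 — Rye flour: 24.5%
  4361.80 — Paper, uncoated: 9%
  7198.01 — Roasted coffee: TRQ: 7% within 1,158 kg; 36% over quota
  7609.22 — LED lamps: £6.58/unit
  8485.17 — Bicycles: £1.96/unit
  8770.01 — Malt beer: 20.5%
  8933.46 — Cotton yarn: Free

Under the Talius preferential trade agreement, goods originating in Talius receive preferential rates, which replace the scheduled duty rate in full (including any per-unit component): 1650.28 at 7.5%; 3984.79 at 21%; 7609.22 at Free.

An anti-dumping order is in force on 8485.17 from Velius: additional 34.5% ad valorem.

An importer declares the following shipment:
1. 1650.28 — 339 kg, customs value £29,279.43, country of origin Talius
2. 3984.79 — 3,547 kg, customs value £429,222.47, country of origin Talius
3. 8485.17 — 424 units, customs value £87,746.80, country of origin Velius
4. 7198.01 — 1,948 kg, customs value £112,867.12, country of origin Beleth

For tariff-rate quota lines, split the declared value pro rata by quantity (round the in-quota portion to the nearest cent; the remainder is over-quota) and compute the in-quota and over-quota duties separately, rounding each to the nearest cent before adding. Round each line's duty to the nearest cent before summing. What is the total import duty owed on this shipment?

£144,611.13

Line 1 (1650.28, Talius, 339 kg, £29,279.43):
Base rate for 1650.28 is 8.5%.
Origin Talius qualifies under the Vinania–Talius agreement and 1650.28 is covered: preferential rate 7.5% applies instead.
Duty = £29,279.43 × 7.5% = £2,195.96.
Line 2 (3984.79, Talius, 3,547 kg, £429,222.47):
Base rate for 3984.79 is 24.5%.
Origin Talius qualifies under the Vinania–Talius agreement and 3984.79 is covered: preferential rate 21% applies instead.
Duty = £429,222.47 × 21% = £90,136.72.
Line 3 (8485.17, Velius, 424 units, £87,746.80):
Base rate for 8485.17 is £1.96/unit.
Additional duty on 8485.17 from Velius: +34.5% ad valorem. Applied ad valorem rate = 34.5%.
Duty = £87,746.80 × 34.5% + 424 × £1.96 = £31,103.69.
Line 4 (7198.01, Beleth, 1,948 kg, £112,867.12):
Code 7198.01 is under a tariff-rate quota (threshold 1,158 kg). In-quota: 1,158 kg at 7%; over-quota: 790 kg at 36%.
Pro-rata value split: in-quota = £112,867.12 × 1,158/1,948 = £67,094.52; over-quota = £112,867.12 − £67,094.52 = £45,772.60.
In-quota duty = £67,094.52 × 7% = £4,696.62. Over-quota duty = £45,772.60 × 36% = £16,478.14.
Line duty = £4,696.62 + £16,478.14 = £21,174.76.
Total = £2,195.96 + £90,136.72 + £31,103.69 + £21,174.76 = £144,611.13.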